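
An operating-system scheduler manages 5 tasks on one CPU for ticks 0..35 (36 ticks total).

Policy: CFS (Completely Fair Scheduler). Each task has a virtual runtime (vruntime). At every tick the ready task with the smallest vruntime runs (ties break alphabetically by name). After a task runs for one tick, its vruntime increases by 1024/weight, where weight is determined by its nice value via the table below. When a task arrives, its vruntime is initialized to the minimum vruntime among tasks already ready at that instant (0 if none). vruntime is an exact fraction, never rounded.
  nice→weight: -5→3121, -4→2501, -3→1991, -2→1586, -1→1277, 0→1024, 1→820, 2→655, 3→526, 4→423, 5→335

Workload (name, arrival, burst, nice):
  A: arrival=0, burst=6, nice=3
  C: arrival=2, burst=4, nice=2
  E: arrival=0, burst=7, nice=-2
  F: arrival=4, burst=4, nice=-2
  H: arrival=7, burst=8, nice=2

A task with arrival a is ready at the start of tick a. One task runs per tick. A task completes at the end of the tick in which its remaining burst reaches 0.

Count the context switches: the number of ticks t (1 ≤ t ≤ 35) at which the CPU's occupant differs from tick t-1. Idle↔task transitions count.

t=0: vr[A=0 E=0] → run A
t=1: vr[A=512/263 E=0] → run E
t=2: vr[A=512/263 C=512/793 E=512/793] → run C
t=3: vr[A=512/263 C=1147392/519415 E=512/793] → run E
t=4: vr[A=512/263 C=1147392/519415 E=1024/793 F=1024/793] → run E
t=5: vr[A=512/263 C=1147392/519415 E=1536/793 F=1024/793] → run F
t=6: vr[A=512/263 C=1147392/519415 E=1536/793 F=1536/793] → run E
t=7: vr[A=512/263 C=1147392/519415 E=2048/793 F=1536/793 H=1536/793] → run F
t=8: vr[A=512/263 C=1147392/519415 E=2048/793 F=2048/793 H=1536/793] → run H
t=9: vr[A=512/263 C=1147392/519415 E=2048/793 F=2048/793 H=1818112/519415] → run A
t=10: vr[A=1024/263 C=1147392/519415 E=2048/793 F=2048/793 H=1818112/519415] → run C
t=11: vr[A=1024/263 C=1959424/519415 E=2048/793 F=2048/793 H=1818112/519415] → run E
t=12: vr[A=1024/263 C=1959424/519415 E=2560/793 F=2048/793 H=1818112/519415] → run F
t=13: vr[A=1024/263 C=1959424/519415 E=2560/793 F=2560/793 H=1818112/519415] → run E
t=14: vr[A=1024/263 C=1959424/519415 E=3072/793 F=2560/793 H=1818112/519415] → run F
t=15: vr[A=1024/263 C=1959424/519415 E=3072/793 H=1818112/519415] → run H
t=16: vr[A=1024/263 C=1959424/519415 E=3072/793 H=2630144/519415] → run C
t=17: vr[A=1024/263 C=2771456/519415 E=3072/793 H=2630144/519415] → run E
t=18: vr[A=1024/263 C=2771456/519415 H=2630144/519415] → run A
t=19: vr[A=1536/263 C=2771456/519415 H=2630144/519415] → run H
t=20: vr[A=1536/263 C=2771456/519415 H=3442176/519415] → run C
t=21: vr[A=1536/263 H=3442176/519415] → run A
t=22: vr[A=2048/263 H=3442176/519415] → run H
t=23: vr[A=2048/263 H=4254208/519415] → run A
t=24: vr[A=2560/263 H=4254208/519415] → run H
t=25: vr[A=2560/263 H=1013248/103883] → run A
t=26: vr[H=1013248/103883] → run H
t=27: vr[H=5878272/519415] → run H
t=28: vr[H=6690304/519415] → run H
t=29: (idle)
t=30: (idle)
t=31: (idle)
t=32: (idle)
t=33: (idle)
t=34: (idle)
t=35: (idle)

context switches = 26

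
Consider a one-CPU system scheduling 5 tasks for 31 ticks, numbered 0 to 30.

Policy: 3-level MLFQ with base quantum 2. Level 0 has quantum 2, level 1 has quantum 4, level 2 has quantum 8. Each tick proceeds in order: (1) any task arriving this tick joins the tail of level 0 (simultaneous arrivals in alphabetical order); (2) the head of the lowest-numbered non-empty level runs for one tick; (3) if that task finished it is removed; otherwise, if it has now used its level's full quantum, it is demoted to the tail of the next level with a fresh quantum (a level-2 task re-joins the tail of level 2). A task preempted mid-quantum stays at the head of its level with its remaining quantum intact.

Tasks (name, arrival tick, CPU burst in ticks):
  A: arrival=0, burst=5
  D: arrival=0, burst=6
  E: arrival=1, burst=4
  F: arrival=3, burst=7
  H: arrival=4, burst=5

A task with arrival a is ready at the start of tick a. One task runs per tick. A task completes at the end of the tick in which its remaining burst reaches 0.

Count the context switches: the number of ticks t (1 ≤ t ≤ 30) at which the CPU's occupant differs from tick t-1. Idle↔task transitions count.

t=0: L0/L1/L2 = AD/-/- → run A
t=1: L0/L1/L2 = ADE/-/- → run A
t=2: L0/L1/L2 = DE/A/- → run D
t=3: L0/L1/L2 = DEF/A/- → run D
t=4: L0/L1/L2 = EFH/AD/- → run E
t=5: L0/L1/L2 = EFH/AD/- → run E
t=6: L0/L1/L2 = FH/ADE/- → run F
t=7: L0/L1/L2 = FH/ADE/- → run F
t=8: L0/L1/L2 = H/ADEF/- → run H
t=9: L0/L1/L2 = H/ADEF/- → run H
t=10: L0/L1/L2 = -/ADEFH/- → run A
t=11: L0/L1/L2 = -/ADEFH/- → run A
t=12: L0/L1/L2 = -/ADEFH/- → run A
t=13: L0/L1/L2 = -/DEFH/- → run D
t=14: L0/L1/L2 = -/DEFH/- → run D
t=15: L0/L1/L2 = -/DEFH/- → run D
t=16: L0/L1/L2 = -/DEFH/- → run D
t=17: L0/L1/L2 = -/EFH/- → run E
t=18: L0/L1/L2 = -/EFH/- → run E
t=19: L0/L1/L2 = -/FH/- → run F
t=20: L0/L1/L2 = -/FH/- → run F
t=21: L0/L1/L2 = -/FH/- → run F
t=22: L0/L1/L2 = -/FH/- → run F
t=23: L0/L1/L2 = -/H/F → run H
t=24: L0/L1/L2 = -/H/F → run H
t=25: L0/L1/L2 = -/H/F → run H
t=26: L0/L1/L2 = -/-/F → run F
t=27: (idle)
t=28: (idle)
t=29: (idle)
t=30: (idle)

context switches = 11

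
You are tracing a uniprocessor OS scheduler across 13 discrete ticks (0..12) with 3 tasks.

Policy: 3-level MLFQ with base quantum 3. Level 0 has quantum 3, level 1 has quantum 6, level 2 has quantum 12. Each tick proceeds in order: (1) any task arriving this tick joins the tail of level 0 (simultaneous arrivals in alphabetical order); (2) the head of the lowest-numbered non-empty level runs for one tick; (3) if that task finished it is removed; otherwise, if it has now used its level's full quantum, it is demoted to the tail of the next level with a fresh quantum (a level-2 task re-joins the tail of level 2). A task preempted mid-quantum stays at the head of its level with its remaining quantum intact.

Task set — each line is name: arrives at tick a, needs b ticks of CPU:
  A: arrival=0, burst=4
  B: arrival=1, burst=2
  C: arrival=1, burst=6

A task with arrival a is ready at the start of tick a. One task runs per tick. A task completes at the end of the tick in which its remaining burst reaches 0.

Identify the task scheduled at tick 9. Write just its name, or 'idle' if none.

t=0: L0/L1/L2 = A/-/- → run A
t=1: L0/L1/L2 = ABC/-/- → run A
t=2: L0/L1/L2 = ABC/-/- → run A
t=3: L0/L1/L2 = BC/A/- → run B
t=4: L0/L1/L2 = BC/A/- → run B
t=5: L0/L1/L2 = C/A/- → run C
t=6: L0/L1/L2 = C/A/- → run C
t=7: L0/L1/L2 = C/A/- → run C
t=8: L0/L1/L2 = -/AC/- → run A
t=9: L0/L1/L2 = -/C/- → run C
t=10: L0/L1/L2 = -/C/- → run C
t=11: L0/L1/L2 = -/C/- → run C
t=12: (idle)

running at tick 9 = C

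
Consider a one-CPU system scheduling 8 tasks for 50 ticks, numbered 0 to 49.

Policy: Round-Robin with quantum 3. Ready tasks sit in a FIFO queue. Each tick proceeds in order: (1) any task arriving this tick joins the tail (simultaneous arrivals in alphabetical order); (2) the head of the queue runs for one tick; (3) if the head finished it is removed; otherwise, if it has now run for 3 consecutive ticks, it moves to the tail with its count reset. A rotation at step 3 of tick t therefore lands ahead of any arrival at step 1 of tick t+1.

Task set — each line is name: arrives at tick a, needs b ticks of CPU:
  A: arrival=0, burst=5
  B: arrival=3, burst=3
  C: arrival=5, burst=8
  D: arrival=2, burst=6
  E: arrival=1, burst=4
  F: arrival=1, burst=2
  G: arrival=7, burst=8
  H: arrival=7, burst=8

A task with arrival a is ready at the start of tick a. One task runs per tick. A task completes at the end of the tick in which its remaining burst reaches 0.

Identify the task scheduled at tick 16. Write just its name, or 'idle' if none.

running at tick 16 = C

t=0: queue=[A] q_used=0 → run A
t=1: queue=[A,E,F] q_used=1 → run A
t=2: queue=[A,E,F,D] q_used=2 → run A
t=3: queue=[E,F,D,A,B] q_used=0 → run E
t=4: queue=[E,F,D,A,B] q_used=1 → run E
t=5: queue=[E,F,D,A,B,C] q_used=2 → run E
t=6: queue=[F,D,A,B,C,E] q_used=0 → run F
t=7: queue=[F,D,A,B,C,E,G,H] q_used=1 → run F
t=8: queue=[D,A,B,C,E,G,H] q_used=0 → run D
t=9: queue=[D,A,B,C,E,G,H] q_used=1 → run D
t=10: queue=[D,A,B,C,E,G,H] q_used=2 → run D
t=11: queue=[A,B,C,E,G,H,D] q_used=0 → run A
t=12: queue=[A,B,C,E,G,H,D] q_used=1 → run A
t=13: queue=[B,C,E,G,H,D] q_used=0 → run B
t=14: queue=[B,C,E,G,H,D] q_used=1 → run B
t=15: queue=[B,C,E,G,H,D] q_used=2 → run B
t=16: queue=[C,E,G,H,D] q_used=0 → run C
t=17: queue=[C,E,G,H,D] q_used=1 → run C
t=18: queue=[C,E,G,H,D] q_used=2 → run C
t=19: queue=[E,G,H,D,C] q_used=0 → run E
t=20: queue=[G,H,D,C] q_used=0 → run G
t=21: queue=[G,H,D,C] q_used=1 → run G
t=22: queue=[G,H,D,C] q_used=2 → run G
t=23: queue=[H,D,C,G] q_used=0 → run H
t=24: queue=[H,D,C,G] q_used=1 → run H
t=25: queue=[H,D,C,G] q_used=2 → run H
t=26: queue=[D,C,G,H] q_used=0 → run D
t=27: queue=[D,C,G,H] q_used=1 → run D
t=28: queue=[D,C,G,H] q_used=2 → run D
t=29: queue=[C,G,H] q_used=0 → run C
t=30: queue=[C,G,H] q_used=1 → run C
t=31: queue=[C,G,H] q_used=2 → run C
t=32: queue=[G,H,C] q_used=0 → run G
t=33: queue=[G,H,C] q_used=1 → run G
t=34: queue=[G,H,C] q_used=2 → run G
t=35: queue=[H,C,G] q_used=0 → run H
t=36: queue=[H,C,G] q_used=1 → run H
t=37: queue=[H,C,G] q_used=2 → run H
t=38: queue=[C,G,H] q_used=0 → run C
t=39: queue=[C,G,H] q_used=1 → run C
t=40: queue=[G,H] q_used=0 → run G
t=41: queue=[G,H] q_used=1 → run G
t=42: queue=[H] q_used=0 → run H
t=43: queue=[H] q_used=1 → run H
t=44: (idle)
t=45: (idle)
t=46: (idle)
t=47: (idle)
t=48: (idle)
t=49: (idle)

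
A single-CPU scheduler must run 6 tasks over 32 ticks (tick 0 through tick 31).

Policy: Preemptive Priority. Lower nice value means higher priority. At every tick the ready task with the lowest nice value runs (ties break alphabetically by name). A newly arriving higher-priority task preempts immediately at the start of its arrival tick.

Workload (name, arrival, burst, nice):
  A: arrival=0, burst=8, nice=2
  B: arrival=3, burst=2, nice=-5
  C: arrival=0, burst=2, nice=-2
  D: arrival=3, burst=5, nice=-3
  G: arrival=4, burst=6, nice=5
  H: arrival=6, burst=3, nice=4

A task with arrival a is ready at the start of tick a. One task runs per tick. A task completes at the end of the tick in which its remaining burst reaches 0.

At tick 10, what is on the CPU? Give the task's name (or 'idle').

t=0: ready={A,C} → run C
t=1: ready={A,C} → run C
t=2: ready={A} → run A
t=3: ready={A,B,D} → run B
t=4: ready={A,B,D,G} → run B
t=5: ready={A,D,G} → run D
t=6: ready={A,D,G,H} → run D
t=7: ready={A,D,G,H} → run D
t=8: ready={A,D,G,H} → run D
t=9: ready={A,D,G,H} → run D
t=10: ready={A,G,H} → run A
t=11: ready={A,G,H} → run A
t=12: ready={A,G,H} → run A
t=13: ready={A,G,H} → run A
t=14: ready={A,G,H} → run A
t=15: ready={A,G,H} → run A
t=16: ready={A,G,H} → run A
t=17: ready={G,H} → run H
t=18: ready={G,H} → run H
t=19: ready={G,H} → run H
t=20: ready={G} → run G
t=21: ready={G} → run G
t=22: ready={G} → run G
t=23: ready={G} → run G
t=24: ready={G} → run G
t=25: ready={G} → run G
t=26: (idle)
t=27: (idle)
t=28: (idle)
t=29: (idle)
t=30: (idle)
t=31: (idle)

running at tick 10 = A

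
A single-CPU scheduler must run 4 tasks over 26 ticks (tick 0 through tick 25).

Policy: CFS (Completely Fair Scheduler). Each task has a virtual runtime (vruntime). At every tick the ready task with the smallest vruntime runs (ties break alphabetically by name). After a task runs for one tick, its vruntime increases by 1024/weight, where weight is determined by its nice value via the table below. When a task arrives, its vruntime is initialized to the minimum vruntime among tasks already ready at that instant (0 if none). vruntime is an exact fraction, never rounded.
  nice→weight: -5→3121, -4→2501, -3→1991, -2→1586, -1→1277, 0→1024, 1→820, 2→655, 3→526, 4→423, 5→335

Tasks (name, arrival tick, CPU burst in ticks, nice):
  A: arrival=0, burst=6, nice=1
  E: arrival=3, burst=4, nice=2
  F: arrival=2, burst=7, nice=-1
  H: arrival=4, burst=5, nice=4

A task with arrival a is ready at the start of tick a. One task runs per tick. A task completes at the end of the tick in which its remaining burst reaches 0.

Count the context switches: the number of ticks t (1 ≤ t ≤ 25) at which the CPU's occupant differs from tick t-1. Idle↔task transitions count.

context switches = 17

t=0: vr[A=0] → run A
t=1: vr[A=256/205] → run A
t=2: vr[A=512/205 F=512/205] → run A
t=3: vr[A=768/205 E=512/205 F=512/205] → run E
t=4: vr[A=768/205 E=109056/26855 F=512/205 H=512/205] → run F
t=5: vr[A=768/205 E=109056/26855 F=863744/261785 H=512/205] → run H
t=6: vr[A=768/205 E=109056/26855 F=863744/261785 H=426496/86715] → run F
t=7: vr[A=768/205 E=109056/26855 F=1073664/261785 H=426496/86715] → run A
t=8: vr[A=1024/205 E=109056/26855 F=1073664/261785 H=426496/86715] → run E
t=9: vr[A=1024/205 E=30208/5371 F=1073664/261785 H=426496/86715] → run F
t=10: vr[A=1024/205 E=30208/5371 F=1283584/261785 H=426496/86715] → run F
t=11: vr[A=1024/205 E=30208/5371 F=1493504/261785 H=426496/86715] → run H
t=12: vr[A=1024/205 E=30208/5371 F=1493504/261785 H=636416/86715] → run A
t=13: vr[A=256/41 E=30208/5371 F=1493504/261785 H=636416/86715] → run E
t=14: vr[A=256/41 E=193024/26855 F=1493504/261785 H=636416/86715] → run F
t=15: vr[A=256/41 E=193024/26855 F=1703424/261785 H=636416/86715] → run A
t=16: vr[E=193024/26855 F=1703424/261785 H=636416/86715] → run F
t=17: vr[E=193024/26855 F=1913344/261785 H=636416/86715] → run E
t=18: vr[F=1913344/261785 H=636416/86715] → run F
t=19: vr[H=636416/86715] → run H
t=20: vr[H=282112/28905] → run H
t=21: vr[H=1056256/86715] → run H
t=22: (idle)
t=23: (idle)
t=24: (idle)
t=25: (idle)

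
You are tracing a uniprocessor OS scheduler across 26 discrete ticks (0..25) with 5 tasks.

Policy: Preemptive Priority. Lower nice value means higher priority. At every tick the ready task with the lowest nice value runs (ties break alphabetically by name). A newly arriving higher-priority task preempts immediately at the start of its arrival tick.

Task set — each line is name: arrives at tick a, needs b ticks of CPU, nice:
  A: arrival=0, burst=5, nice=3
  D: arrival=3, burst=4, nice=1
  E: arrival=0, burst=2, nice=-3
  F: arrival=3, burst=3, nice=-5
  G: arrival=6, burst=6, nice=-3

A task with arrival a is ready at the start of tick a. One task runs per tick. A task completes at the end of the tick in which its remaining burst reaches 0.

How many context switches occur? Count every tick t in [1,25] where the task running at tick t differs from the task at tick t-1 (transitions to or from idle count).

context switches = 6

t=0: ready={A,E} → run E
t=1: ready={A,E} → run E
t=2: ready={A} → run A
t=3: ready={A,D,F} → run F
t=4: ready={A,D,F} → run F
t=5: ready={A,D,F} → run F
t=6: ready={A,D,G} → run G
t=7: ready={A,D,G} → run G
t=8: ready={A,D,G} → run G
t=9: ready={A,D,G} → run G
t=10: ready={A,D,G} → run G
t=11: ready={A,D,G} → run G
t=12: ready={A,D} → run D
t=13: ready={A,D} → run D
t=14: ready={A,D} → run D
t=15: ready={A,D} → run D
t=16: ready={A} → run A
t=17: ready={A} → run A
t=18: ready={A} → run A
t=19: ready={A} → run A
t=20: (idle)
t=21: (idle)
t=22: (idle)
t=23: (idle)
t=24: (idle)
t=25: (idle)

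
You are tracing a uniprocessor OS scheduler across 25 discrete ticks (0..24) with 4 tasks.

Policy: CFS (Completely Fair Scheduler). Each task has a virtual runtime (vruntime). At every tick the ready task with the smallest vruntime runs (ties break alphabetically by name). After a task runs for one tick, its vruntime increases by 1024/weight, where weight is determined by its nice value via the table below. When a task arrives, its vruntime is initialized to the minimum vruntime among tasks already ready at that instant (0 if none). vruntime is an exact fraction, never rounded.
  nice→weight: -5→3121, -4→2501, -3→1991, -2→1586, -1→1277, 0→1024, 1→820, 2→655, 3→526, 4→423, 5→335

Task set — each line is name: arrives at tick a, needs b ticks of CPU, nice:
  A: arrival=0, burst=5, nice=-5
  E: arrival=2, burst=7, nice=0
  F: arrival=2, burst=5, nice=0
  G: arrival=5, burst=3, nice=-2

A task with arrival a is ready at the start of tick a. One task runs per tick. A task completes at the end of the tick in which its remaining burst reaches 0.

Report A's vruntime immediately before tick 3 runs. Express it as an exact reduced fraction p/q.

vruntime(A, start of tick 3) = 3072/3121

t=0: vr[A=0] → run A
t=1: vr[A=1024/3121] → run A
t=2: vr[A=2048/3121 E=2048/3121 F=2048/3121] → run A
t=3: vr[A=3072/3121 E=2048/3121 F=2048/3121] → run E
t=4: vr[A=3072/3121 E=5169/3121 F=2048/3121] → run F
t=5: vr[A=3072/3121 E=5169/3121 F=5169/3121 G=3072/3121] → run A
t=6: vr[A=4096/3121 E=5169/3121 F=5169/3121 G=3072/3121] → run G
t=7: vr[A=4096/3121 E=5169/3121 F=5169/3121 G=4034048/2474953] → run A
t=8: vr[E=5169/3121 F=5169/3121 G=4034048/2474953] → run G
t=9: vr[E=5169/3121 F=5169/3121 G=5632000/2474953] → run E
t=10: vr[E=8290/3121 F=5169/3121 G=5632000/2474953] → run F
t=11: vr[E=8290/3121 F=8290/3121 G=5632000/2474953] → run G
t=12: vr[E=8290/3121 F=8290/3121] → run E
t=13: vr[E=11411/3121 F=8290/3121] → run F
t=14: vr[E=11411/3121 F=11411/3121] → run E
t=15: vr[E=14532/3121 F=11411/3121] → run F
t=16: vr[E=14532/3121 F=14532/3121] → run E
t=17: vr[E=17653/3121 F=14532/3121] → run F
t=18: vr[E=17653/3121] → run E
t=19: vr[E=20774/3121] → run E
t=20: (idle)
t=21: (idle)
t=22: (idle)
t=23: (idle)
t=24: (idle)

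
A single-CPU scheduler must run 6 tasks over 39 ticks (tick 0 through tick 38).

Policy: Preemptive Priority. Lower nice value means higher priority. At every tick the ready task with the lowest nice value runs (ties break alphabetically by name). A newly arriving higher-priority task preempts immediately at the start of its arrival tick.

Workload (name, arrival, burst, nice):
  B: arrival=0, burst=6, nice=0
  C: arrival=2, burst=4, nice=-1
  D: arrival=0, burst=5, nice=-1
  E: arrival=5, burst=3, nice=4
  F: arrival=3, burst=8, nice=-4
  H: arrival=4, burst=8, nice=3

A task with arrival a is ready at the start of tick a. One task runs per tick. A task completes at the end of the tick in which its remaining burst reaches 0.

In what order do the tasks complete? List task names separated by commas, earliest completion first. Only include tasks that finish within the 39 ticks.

t=0: ready={B,D} → run D
t=1: ready={B,D} → run D
t=2: ready={B,C,D} → run C
t=3: ready={B,C,D,F} → run F
t=4: ready={B,C,D,F,H} → run F
t=5: ready={B,C,D,E,F,H} → run F
t=6: ready={B,C,D,E,F,H} → run F
t=7: ready={B,C,D,E,F,H} → run F
t=8: ready={B,C,D,E,F,H} → run F
t=9: ready={B,C,D,E,F,H} → run F
t=10: ready={B,C,D,E,F,H} → run F
t=11: ready={B,C,D,E,H} → run C
t=12: ready={B,C,D,E,H} → run C
t=13: ready={B,C,D,E,H} → run C
t=14: ready={B,D,E,H} → run D
t=15: ready={B,D,E,H} → run D
t=16: ready={B,D,E,H} → run D
t=17: ready={B,E,H} → run B
t=18: ready={B,E,H} → run B
t=19: ready={B,E,H} → run B
t=20: ready={B,E,H} → run B
t=21: ready={B,E,H} → run B
t=22: ready={B,E,H} → run B
t=23: ready={E,H} → run H
t=24: ready={E,H} → run H
t=25: ready={E,H} → run H
t=26: ready={E,H} → run H
t=27: ready={E,H} → run H
t=28: ready={E,H} → run H
t=29: ready={E,H} → run H
t=30: ready={E,H} → run H
t=31: ready={E} → run E
t=32: ready={E} → run E
t=33: ready={E} → run E
t=34: (idle)
t=35: (idle)
t=36: (idle)
t=37: (idle)
t=38: (idle)

completion order = F, C, D, B, H, E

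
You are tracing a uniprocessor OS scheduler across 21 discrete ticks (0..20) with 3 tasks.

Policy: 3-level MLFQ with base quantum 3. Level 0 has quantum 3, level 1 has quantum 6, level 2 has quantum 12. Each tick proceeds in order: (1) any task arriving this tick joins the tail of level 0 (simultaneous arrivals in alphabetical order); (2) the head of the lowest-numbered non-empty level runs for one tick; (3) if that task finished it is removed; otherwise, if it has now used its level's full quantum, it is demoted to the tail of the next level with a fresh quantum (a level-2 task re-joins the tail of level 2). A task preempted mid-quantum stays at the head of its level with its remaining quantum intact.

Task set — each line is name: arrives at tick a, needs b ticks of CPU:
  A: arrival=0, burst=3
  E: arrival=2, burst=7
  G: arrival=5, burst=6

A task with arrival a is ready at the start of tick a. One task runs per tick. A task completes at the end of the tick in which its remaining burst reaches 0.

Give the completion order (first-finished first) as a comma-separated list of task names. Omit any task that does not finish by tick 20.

t=0: L0/L1/L2 = A/-/- → run A
t=1: L0/L1/L2 = A/-/- → run A
t=2: L0/L1/L2 = AE/-/- → run A
t=3: L0/L1/L2 = E/-/- → run E
t=4: L0/L1/L2 = E/-/- → run E
t=5: L0/L1/L2 = EG/-/- → run E
t=6: L0/L1/L2 = G/E/- → run G
t=7: L0/L1/L2 = G/E/- → run G
t=8: L0/L1/L2 = G/E/- → run G
t=9: L0/L1/L2 = -/EG/- → run E
t=10: L0/L1/L2 = -/EG/- → run E
t=11: L0/L1/L2 = -/EG/- → run E
t=12: L0/L1/L2 = -/EG/- → run E
t=13: L0/L1/L2 = -/G/- → run G
t=14: L0/L1/L2 = -/G/- → run G
t=15: L0/L1/L2 = -/G/- → run G
t=16: (idle)
t=17: (idle)
t=18: (idle)
t=19: (idle)
t=20: (idle)

completion order = A, E, G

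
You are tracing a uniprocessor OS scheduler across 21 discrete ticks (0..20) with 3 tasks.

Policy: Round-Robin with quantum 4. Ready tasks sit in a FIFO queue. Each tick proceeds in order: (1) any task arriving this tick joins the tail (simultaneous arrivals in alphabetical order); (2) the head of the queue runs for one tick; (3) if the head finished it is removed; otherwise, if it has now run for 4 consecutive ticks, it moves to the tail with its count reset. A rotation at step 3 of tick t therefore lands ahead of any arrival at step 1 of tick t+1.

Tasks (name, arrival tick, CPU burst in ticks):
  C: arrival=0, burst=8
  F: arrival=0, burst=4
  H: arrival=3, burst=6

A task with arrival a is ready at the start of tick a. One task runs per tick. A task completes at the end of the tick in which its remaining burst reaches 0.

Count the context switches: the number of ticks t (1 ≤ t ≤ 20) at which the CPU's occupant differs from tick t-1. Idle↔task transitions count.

context switches = 5

t=0: queue=[C,F] q_used=0 → run C
t=1: queue=[C,F] q_used=1 → run C
t=2: queue=[C,F] q_used=2 → run C
t=3: queue=[C,F,H] q_used=3 → run C
t=4: queue=[F,H,C] q_used=0 → run F
t=5: queue=[F,H,C] q_used=1 → run F
t=6: queue=[F,H,C] q_used=2 → run F
t=7: queue=[F,H,C] q_used=3 → run F
t=8: queue=[H,C] q_used=0 → run H
t=9: queue=[H,C] q_used=1 → run H
t=10: queue=[H,C] q_used=2 → run H
t=11: queue=[H,C] q_used=3 → run H
t=12: queue=[C,H] q_used=0 → run C
t=13: queue=[C,H] q_used=1 → run C
t=14: queue=[C,H] q_used=2 → run C
t=15: queue=[C,H] q_used=3 → run C
t=16: queue=[H] q_used=0 → run H
t=17: queue=[H] q_used=1 → run H
t=18: (idle)
t=19: (idle)
t=20: (idle)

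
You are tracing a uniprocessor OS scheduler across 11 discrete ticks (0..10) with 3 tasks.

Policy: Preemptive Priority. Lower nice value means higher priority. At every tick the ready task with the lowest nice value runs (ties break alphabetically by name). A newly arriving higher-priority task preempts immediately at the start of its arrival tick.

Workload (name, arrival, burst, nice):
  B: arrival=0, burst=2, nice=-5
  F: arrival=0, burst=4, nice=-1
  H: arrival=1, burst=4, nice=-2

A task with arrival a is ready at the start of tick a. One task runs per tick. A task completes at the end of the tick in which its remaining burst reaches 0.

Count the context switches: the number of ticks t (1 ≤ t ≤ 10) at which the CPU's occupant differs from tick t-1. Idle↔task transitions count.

t=0: ready={B,F} → run B
t=1: ready={B,F,H} → run B
t=2: ready={F,H} → run H
t=3: ready={F,H} → run H
t=4: ready={F,H} → run H
t=5: ready={F,H} → run H
t=6: ready={F} → run F
t=7: ready={F} → run F
t=8: ready={F} → run F
t=9: ready={F} → run F
t=10: (idle)

context switches = 3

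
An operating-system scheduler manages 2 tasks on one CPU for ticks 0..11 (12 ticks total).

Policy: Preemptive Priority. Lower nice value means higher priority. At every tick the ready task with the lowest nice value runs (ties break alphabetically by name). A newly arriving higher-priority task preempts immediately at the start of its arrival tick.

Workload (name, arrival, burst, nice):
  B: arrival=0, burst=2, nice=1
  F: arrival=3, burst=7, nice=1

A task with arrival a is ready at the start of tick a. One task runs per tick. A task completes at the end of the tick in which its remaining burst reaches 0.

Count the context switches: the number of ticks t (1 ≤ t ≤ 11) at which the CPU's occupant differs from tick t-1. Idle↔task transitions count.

t=0: ready={B} → run B
t=1: ready={B} → run B
t=2: (idle)
t=3: ready={F} → run F
t=4: ready={F} → run F
t=5: ready={F} → run F
t=6: ready={F} → run F
t=7: ready={F} → run F
t=8: ready={F} → run F
t=9: ready={F} → run F
t=10: (idle)
t=11: (idle)

context switches = 3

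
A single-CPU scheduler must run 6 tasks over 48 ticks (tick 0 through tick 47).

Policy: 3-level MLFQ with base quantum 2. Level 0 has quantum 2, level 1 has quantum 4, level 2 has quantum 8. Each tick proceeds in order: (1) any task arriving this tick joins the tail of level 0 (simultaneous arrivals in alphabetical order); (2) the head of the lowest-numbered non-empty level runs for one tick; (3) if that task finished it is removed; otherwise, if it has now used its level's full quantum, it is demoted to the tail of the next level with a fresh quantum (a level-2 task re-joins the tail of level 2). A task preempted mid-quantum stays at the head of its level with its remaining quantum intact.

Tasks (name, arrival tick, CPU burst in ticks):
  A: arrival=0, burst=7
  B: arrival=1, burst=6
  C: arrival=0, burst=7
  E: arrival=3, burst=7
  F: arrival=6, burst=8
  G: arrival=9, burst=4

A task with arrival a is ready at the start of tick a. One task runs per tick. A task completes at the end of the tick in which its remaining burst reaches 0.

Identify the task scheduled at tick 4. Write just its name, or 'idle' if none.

t=0: L0/L1/L2 = AC/-/- → run A
t=1: L0/L1/L2 = ACB/-/- → run A
t=2: L0/L1/L2 = CB/A/- → run C
t=3: L0/L1/L2 = CBE/A/- → run C
t=4: L0/L1/L2 = BE/AC/- → run B
t=5: L0/L1/L2 = BE/AC/- → run B
t=6: L0/L1/L2 = EF/ACB/- → run E
t=7: L0/L1/L2 = EF/ACB/- → run E
t=8: L0/L1/L2 = F/ACBE/- → run F
t=9: L0/L1/L2 = FG/ACBE/- → run F
t=10: L0/L1/L2 = G/ACBEF/- → run G
t=11: L0/L1/L2 = G/ACBEF/- → run G
t=12: L0/L1/L2 = -/ACBEFG/- → run A
t=13: L0/L1/L2 = -/ACBEFG/- → run A
t=14: L0/L1/L2 = -/ACBEFG/- → run A
t=15: L0/L1/L2 = -/ACBEFG/- → run A
t=16: L0/L1/L2 = -/CBEFG/A → run C
t=17: L0/L1/L2 = -/CBEFG/A → run C
t=18: L0/L1/L2 = -/CBEFG/A → run C
t=19: L0/L1/L2 = -/CBEFG/A → run C
t=20: L0/L1/L2 = -/BEFG/AC → run B
t=21: L0/L1/L2 = -/BEFG/AC → run B
t=22: L0/L1/L2 = -/BEFG/AC → run B
t=23: L0/L1/L2 = -/BEFG/AC → run B
t=24: L0/L1/L2 = -/EFG/AC → run E
t=25: L0/L1/L2 = -/EFG/AC → run E
t=26: L0/L1/L2 = -/EFG/AC → run E
t=27: L0/L1/L2 = -/EFG/AC → run E
t=28: L0/L1/L2 = -/FG/ACE → run F
t=29: L0/L1/L2 = -/FG/ACE → run F
t=30: L0/L1/L2 = -/FG/ACE → run F
t=31: L0/L1/L2 = -/FG/ACE → run F
t=32: L0/L1/L2 = -/G/ACEF → run G
t=33: L0/L1/L2 = -/G/ACEF → run G
t=34: L0/L1/L2 = -/-/ACEF → run A
t=35: L0/L1/L2 = -/-/CEF → run C
t=36: L0/L1/L2 = -/-/EF → run E
t=37: L0/L1/L2 = -/-/F → run F
t=38: L0/L1/L2 = -/-/F → run F
t=39: (idle)
t=40: (idle)
t=41: (idle)
t=42: (idle)
t=43: (idle)
t=44: (idle)
t=45: (idle)
t=46: (idle)
t=47: (idle)

running at tick 4 = B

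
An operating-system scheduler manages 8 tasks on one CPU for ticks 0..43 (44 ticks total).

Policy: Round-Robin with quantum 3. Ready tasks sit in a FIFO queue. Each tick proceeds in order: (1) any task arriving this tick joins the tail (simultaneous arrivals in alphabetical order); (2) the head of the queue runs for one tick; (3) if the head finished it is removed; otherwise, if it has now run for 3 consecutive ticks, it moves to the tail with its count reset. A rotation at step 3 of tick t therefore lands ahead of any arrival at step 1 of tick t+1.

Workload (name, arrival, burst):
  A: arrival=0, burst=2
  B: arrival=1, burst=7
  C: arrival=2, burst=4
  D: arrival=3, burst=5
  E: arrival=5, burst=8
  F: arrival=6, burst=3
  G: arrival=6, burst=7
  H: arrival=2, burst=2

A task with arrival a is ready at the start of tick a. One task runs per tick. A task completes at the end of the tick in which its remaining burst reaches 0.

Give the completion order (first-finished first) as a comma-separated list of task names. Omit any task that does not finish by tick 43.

t=0: queue=[A] q_used=0 → run A
t=1: queue=[A,B] q_used=1 → run A
t=2: queue=[B,C,H] q_used=0 → run B
t=3: queue=[B,C,H,D] q_used=1 → run B
t=4: queue=[B,C,H,D] q_used=2 → run B
t=5: queue=[C,H,D,B,E] q_used=0 → run C
t=6: queue=[C,H,D,B,E,F,G] q_used=1 → run C
t=7: queue=[C,H,D,B,E,F,G] q_used=2 → run C
t=8: queue=[H,D,B,E,F,G,C] q_used=0 → run H
t=9: queue=[H,D,B,E,F,G,C] q_used=1 → run H
t=10: queue=[D,B,E,F,G,C] q_used=0 → run D
t=11: queue=[D,B,E,F,G,C] q_used=1 → run D
t=12: queue=[D,B,E,F,G,C] q_used=2 → run D
t=13: queue=[B,E,F,G,C,D] q_used=0 → run B
t=14: queue=[B,E,F,G,C,D] q_used=1 → run B
t=15: queue=[B,E,F,G,C,D] q_used=2 → run B
t=16: queue=[E,F,G,C,D,B] q_used=0 → run E
t=17: queue=[E,F,G,C,D,B] q_used=1 → run E
t=18: queue=[E,F,G,C,D,B] q_used=2 → run E
t=19: queue=[F,G,C,D,B,E] q_used=0 → run F
t=20: queue=[F,G,C,D,B,E] q_used=1 → run F
t=21: queue=[F,G,C,D,B,E] q_used=2 → run F
t=22: queue=[G,C,D,B,E] q_used=0 → run G
t=23: queue=[G,C,D,B,E] q_used=1 → run G
t=24: queue=[G,C,D,B,E] q_used=2 → run G
t=25: queue=[C,D,B,E,G] q_used=0 → run C
t=26: queue=[D,B,E,G] q_used=0 → run D
t=27: queue=[D,B,E,G] q_used=1 → run D
t=28: queue=[B,E,G] q_used=0 → run B
t=29: queue=[E,G] q_used=0 → run E
t=30: queue=[E,G] q_used=1 → run E
t=31: queue=[E,G] q_used=2 → run E
t=32: queue=[G,E] q_used=0 → run G
t=33: queue=[G,E] q_used=1 → run G
t=34: queue=[G,E] q_used=2 → run G
t=35: queue=[E,G] q_used=0 → run E
t=36: queue=[E,G] q_used=1 → run E
t=37: queue=[G] q_used=0 → run G
t=38: (idle)
t=39: (idle)
t=40: (idle)
t=41: (idle)
t=42: (idle)
t=43: (idle)

completion order = A, H, F, C, D, B, E, G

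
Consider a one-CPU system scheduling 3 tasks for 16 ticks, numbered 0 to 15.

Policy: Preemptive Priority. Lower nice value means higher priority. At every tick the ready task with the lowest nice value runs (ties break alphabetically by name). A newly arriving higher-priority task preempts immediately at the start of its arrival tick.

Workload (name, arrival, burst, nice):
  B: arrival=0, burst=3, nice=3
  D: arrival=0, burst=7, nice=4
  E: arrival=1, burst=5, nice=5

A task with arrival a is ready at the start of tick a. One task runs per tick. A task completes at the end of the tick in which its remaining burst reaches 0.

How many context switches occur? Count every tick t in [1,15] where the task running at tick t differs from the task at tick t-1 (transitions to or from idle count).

t=0: ready={B,D} → run B
t=1: ready={B,D,E} → run B
t=2: ready={B,D,E} → run B
t=3: ready={D,E} → run D
t=4: ready={D,E} → run D
t=5: ready={D,E} → run D
t=6: ready={D,E} → run D
t=7: ready={D,E} → run D
t=8: ready={D,E} → run D
t=9: ready={D,E} → run D
t=10: ready={E} → run E
t=11: ready={E} → run E
t=12: ready={E} → run E
t=13: ready={E} → run E
t=14: ready={E} → run E
t=15: (idle)

context switches = 3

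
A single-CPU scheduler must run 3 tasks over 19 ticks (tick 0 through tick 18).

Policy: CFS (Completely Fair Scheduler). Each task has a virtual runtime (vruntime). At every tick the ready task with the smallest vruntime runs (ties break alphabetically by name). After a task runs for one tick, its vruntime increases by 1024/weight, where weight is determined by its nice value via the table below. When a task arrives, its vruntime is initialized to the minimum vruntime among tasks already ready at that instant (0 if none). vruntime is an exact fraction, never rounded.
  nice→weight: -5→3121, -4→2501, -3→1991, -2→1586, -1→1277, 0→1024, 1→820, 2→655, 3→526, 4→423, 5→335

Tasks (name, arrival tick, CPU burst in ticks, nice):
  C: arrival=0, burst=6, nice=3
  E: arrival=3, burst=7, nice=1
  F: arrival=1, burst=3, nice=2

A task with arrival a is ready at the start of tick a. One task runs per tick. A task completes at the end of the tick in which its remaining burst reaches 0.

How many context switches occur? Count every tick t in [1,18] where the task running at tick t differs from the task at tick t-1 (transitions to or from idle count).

context switches = 13

t=0: vr[C=0] → run C
t=1: vr[C=512/263 F=512/263] → run C
t=2: vr[C=1024/263 F=512/263] → run F
t=3: vr[C=1024/263 E=604672/172265 F=604672/172265] → run E
t=4: vr[C=1024/263 E=6722304/1412573 F=604672/172265] → run F
t=5: vr[C=1024/263 E=6722304/1412573 F=873984/172265] → run C
t=6: vr[C=1536/263 E=6722304/1412573 F=873984/172265] → run E
t=7: vr[C=1536/263 E=42431488/7062865 F=873984/172265] → run F
t=8: vr[C=1536/263 E=42431488/7062865] → run C
t=9: vr[C=2048/263 E=42431488/7062865] → run E
t=10: vr[C=2048/263 E=51251456/7062865] → run E
t=11: vr[C=2048/263 E=60071424/7062865] → run C
t=12: vr[C=2560/263 E=60071424/7062865] → run E
t=13: vr[C=2560/263 E=68891392/7062865] → run C
t=14: vr[E=68891392/7062865] → run E
t=15: vr[E=15542272/1412573] → run E
t=16: (idle)
t=17: (idle)
t=18: (idle)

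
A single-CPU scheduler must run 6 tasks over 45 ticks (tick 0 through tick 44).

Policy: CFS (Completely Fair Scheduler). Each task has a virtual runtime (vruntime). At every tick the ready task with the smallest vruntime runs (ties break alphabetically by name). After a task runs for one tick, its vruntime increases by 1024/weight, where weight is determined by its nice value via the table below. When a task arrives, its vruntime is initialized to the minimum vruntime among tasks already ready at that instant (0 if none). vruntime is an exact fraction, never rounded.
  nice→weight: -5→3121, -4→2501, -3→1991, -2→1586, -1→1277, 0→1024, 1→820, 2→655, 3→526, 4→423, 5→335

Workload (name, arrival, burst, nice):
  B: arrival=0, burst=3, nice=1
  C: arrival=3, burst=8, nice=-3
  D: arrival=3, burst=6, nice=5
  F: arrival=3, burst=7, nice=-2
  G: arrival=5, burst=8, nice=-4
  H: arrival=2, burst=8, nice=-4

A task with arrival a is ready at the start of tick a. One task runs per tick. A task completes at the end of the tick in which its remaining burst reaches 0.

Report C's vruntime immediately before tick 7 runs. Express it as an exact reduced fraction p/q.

vruntime(C, start of tick 7) = 1229312/408155

t=0: vr[B=0] → run B
t=1: vr[B=256/205] → run B
t=2: vr[B=512/205 H=512/205] → run B
t=3: vr[C=512/205 D=512/205 F=512/205 H=512/205] → run C
t=4: vr[C=1229312/408155 D=512/205 F=512/205 H=512/205] → run D
t=5: vr[C=1229312/408155 D=76288/13735 F=512/205 G=512/205 H=512/205] → run F
t=6: vr[C=1229312/408155 D=76288/13735 F=510976/162565 G=512/205 H=512/205] → run G
t=7: vr[C=1229312/408155 D=76288/13735 F=510976/162565 G=36352/12505 H=512/205] → run H
t=8: vr[C=1229312/408155 D=76288/13735 F=510976/162565 G=36352/12505 H=36352/12505] → run G
t=9: vr[C=1229312/408155 D=76288/13735 F=510976/162565 G=41472/12505 H=36352/12505] → run H
t=10: vr[C=1229312/408155 D=76288/13735 F=510976/162565 G=41472/12505 H=41472/12505] → run C
t=11: vr[C=1439232/408155 D=76288/13735 F=510976/162565 G=41472/12505 H=41472/12505] → run F
t=12: vr[C=1439232/408155 D=76288/13735 F=615936/162565 G=41472/12505 H=41472/12505] → run G
t=13: vr[C=1439232/408155 D=76288/13735 F=615936/162565 G=46592/12505 H=41472/12505] → run H
t=14: vr[C=1439232/408155 D=76288/13735 F=615936/162565 G=46592/12505 H=46592/12505] → run C
t=15: vr[C=1649152/408155 D=76288/13735 F=615936/162565 G=46592/12505 H=46592/12505] → run G
t=16: vr[C=1649152/408155 D=76288/13735 F=615936/162565 G=51712/12505 H=46592/12505] → run H
t=17: vr[C=1649152/408155 D=76288/13735 F=615936/162565 G=51712/12505 H=51712/12505] → run F
t=18: vr[C=1649152/408155 D=76288/13735 F=720896/162565 G=51712/12505 H=51712/12505] → run C
t=19: vr[C=1859072/408155 D=76288/13735 F=720896/162565 G=51712/12505 H=51712/12505] → run G
t=20: vr[C=1859072/408155 D=76288/13735 F=720896/162565 G=56832/12505 H=51712/12505] → run H
t=21: vr[C=1859072/408155 D=76288/13735 F=720896/162565 G=56832/12505 H=56832/12505] → run F
t=22: vr[C=1859072/408155 D=76288/13735 F=825856/162565 G=56832/12505 H=56832/12505] → run G
t=23: vr[C=1859072/408155 D=76288/13735 F=825856/162565 G=61952/12505 H=56832/12505] → run H
t=24: vr[C=1859072/408155 D=76288/13735 F=825856/162565 G=61952/12505 H=61952/12505] → run C
t=25: vr[C=2068992/408155 D=76288/13735 F=825856/162565 G=61952/12505 H=61952/12505] → run G
t=26: vr[C=2068992/408155 D=76288/13735 F=825856/162565 G=67072/12505 H=61952/12505] → run H
t=27: vr[C=2068992/408155 D=76288/13735 F=825856/162565 G=67072/12505 H=67072/12505] → run C
t=28: vr[C=2278912/408155 D=76288/13735 F=825856/162565 G=67072/12505 H=67072/12505] → run F
t=29: vr[C=2278912/408155 D=76288/13735 F=930816/162565 G=67072/12505 H=67072/12505] → run G
t=30: vr[C=2278912/408155 D=76288/13735 F=930816/162565 H=67072/12505] → run H
t=31: vr[C=2278912/408155 D=76288/13735 F=930816/162565] → run D
t=32: vr[C=2278912/408155 D=118272/13735 F=930816/162565] → run C
t=33: vr[C=2488832/408155 D=118272/13735 F=930816/162565] → run F
t=34: vr[C=2488832/408155 D=118272/13735 F=1035776/162565] → run C
t=35: vr[D=118272/13735 F=1035776/162565] → run F
t=36: vr[D=118272/13735] → run D
t=37: vr[D=160256/13735] → run D
t=38: vr[D=40448/2747] → run D
t=39: vr[D=244224/13735] → run D
t=40: (idle)
t=41: (idle)
t=42: (idle)
t=43: (idle)
t=44: (idle)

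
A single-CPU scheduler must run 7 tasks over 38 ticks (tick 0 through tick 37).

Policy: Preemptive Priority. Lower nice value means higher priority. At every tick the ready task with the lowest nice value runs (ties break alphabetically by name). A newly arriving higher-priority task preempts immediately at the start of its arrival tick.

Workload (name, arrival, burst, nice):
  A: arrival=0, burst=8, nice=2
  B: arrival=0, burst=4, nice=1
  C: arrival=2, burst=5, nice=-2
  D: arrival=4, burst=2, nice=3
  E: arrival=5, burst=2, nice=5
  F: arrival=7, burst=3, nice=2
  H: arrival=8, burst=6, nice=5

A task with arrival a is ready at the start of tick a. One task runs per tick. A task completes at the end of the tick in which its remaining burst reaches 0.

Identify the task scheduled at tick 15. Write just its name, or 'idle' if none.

t=0: ready={A,B} → run B
t=1: ready={A,B} → run B
t=2: ready={A,B,C} → run C
t=3: ready={A,B,C} → run C
t=4: ready={A,B,C,D} → run C
t=5: ready={A,B,C,D,E} → run C
t=6: ready={A,B,C,D,E} → run C
t=7: ready={A,B,D,E,F} → run B
t=8: ready={A,B,D,E,F,H} → run B
t=9: ready={A,D,E,F,H} → run A
t=10: ready={A,D,E,F,H} → run A
t=11: ready={A,D,E,F,H} → run A
t=12: ready={A,D,E,F,H} → run A
t=13: ready={A,D,E,F,H} → run A
t=14: ready={A,D,E,F,H} → run A
t=15: ready={A,D,E,F,H} → run A
t=16: ready={A,D,E,F,H} → run A
t=17: ready={D,E,F,H} → run F
t=18: ready={D,E,F,H} → run F
t=19: ready={D,E,F,H} → run F
t=20: ready={D,E,H} → run D
t=21: ready={D,E,H} → run D
t=22: ready={E,H} → run E
t=23: ready={E,H} → run E
t=24: ready={H} → run H
t=25: ready={H} → run H
t=26: ready={H} → run H
t=27: ready={H} → run H
t=28: ready={H} → run H
t=29: ready={H} → run H
t=30: (idle)
t=31: (idle)
t=32: (idle)
t=33: (idle)
t=34: (idle)
t=35: (idle)
t=36: (idle)
t=37: (idle)

running at tick 15 = A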